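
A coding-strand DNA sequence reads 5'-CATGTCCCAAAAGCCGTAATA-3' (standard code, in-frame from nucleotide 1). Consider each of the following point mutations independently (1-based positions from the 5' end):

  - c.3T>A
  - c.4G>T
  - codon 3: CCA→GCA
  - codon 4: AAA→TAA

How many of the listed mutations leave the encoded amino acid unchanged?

Codon 1: CAT (His) → CAA (Gln) — missense.
Codon 2: GTC (Val) → TTC (Phe) — missense.
Codon 3: CCA (Pro) → GCA (Ala) — missense.
Codon 4: AAA (Lys) → TAA (Stop) — nonsense.
Synonymous: 0 of 4.

0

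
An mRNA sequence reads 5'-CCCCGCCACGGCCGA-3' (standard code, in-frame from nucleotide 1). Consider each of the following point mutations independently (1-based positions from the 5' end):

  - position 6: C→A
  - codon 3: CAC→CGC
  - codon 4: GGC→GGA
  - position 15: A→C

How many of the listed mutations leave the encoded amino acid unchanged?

3

Codon 2: CGC (Arg) → CGA (Arg) — synonymous.
Codon 3: CAC (His) → CGC (Arg) — missense.
Codon 4: GGC (Gly) → GGA (Gly) — synonymous.
Codon 5: CGA (Arg) → CGC (Arg) — synonymous.
Synonymous: 3 of 4.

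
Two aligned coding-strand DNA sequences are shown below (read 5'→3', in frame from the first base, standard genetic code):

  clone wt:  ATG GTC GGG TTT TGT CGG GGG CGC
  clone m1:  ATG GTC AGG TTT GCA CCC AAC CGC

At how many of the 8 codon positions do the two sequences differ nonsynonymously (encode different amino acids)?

4

Codon 1: ATG Met / ATG Met — identical.
Codon 2: GTC Val / GTC Val — identical.
Codon 3: GGG Gly / AGG Arg — nonsynonymous.
Codon 4: TTT Phe / TTT Phe — identical.
Codon 5: TGT Cys / GCA Ala — nonsynonymous.
Codon 6: CGG Arg / CCC Pro — nonsynonymous.
Codon 7: GGG Gly / AAC Asn — nonsynonymous.
Codon 8: CGC Arg / CGC Arg — identical.
Nonsynonymous differences: 4.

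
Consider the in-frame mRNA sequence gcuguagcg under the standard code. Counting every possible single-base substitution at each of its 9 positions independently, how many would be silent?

Codon 1 (GCU, Ala): 3 synonymous substitutions.
Codon 2 (GUA, Val): 3 synonymous substitutions.
Codon 3 (GCG, Ala): 3 synonymous substitutions.
Total: 3 + 3 + 3 = 9.

9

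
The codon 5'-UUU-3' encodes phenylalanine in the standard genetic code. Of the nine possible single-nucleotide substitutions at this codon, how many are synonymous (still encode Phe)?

1

Position 1: none → 0 synonymous.
Position 2: none → 0 synonymous.
Position 3: UUC → 1 synonymous.
Total: 0 + 0 + 1 = 1.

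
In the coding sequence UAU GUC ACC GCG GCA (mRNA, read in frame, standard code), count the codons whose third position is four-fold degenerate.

Codon 1 UAU (Tyr): third position 2-fold.
Codon 2 GUC (Val): third position 4-fold.
Codon 3 ACC (Thr): third position 4-fold.
Codon 4 GCG (Ala): third position 4-fold.
Codon 5 GCA (Ala): third position 4-fold.
Four-fold degenerate third positions: 4.

4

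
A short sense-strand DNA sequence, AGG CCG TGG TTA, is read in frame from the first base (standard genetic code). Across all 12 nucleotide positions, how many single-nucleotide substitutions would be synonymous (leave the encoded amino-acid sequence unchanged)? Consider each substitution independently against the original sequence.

Codon 1 (AGG, Arg): 2 synonymous substitutions.
Codon 2 (CCG, Pro): 3 synonymous substitutions.
Codon 3 (TGG, Trp): 0 synonymous substitutions.
Codon 4 (TTA, Leu): 2 synonymous substitutions.
Total: 2 + 3 + 0 + 2 = 7.

7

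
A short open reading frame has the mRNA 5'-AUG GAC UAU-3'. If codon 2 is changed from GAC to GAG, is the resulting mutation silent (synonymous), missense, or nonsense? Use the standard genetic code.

Position 6 falls in codon 2: GAC → Asp.
After the substitution the codon is GAG → Glu.
Asp ≠ Glu, so this is a missense mutation.

missense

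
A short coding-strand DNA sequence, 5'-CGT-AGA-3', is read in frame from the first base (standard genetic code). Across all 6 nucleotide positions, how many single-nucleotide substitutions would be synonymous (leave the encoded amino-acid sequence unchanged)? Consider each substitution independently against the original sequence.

5

Codon 1 (CGT, Arg): 3 synonymous substitutions.
Codon 2 (AGA, Arg): 2 synonymous substitutions.
Total: 3 + 2 = 5.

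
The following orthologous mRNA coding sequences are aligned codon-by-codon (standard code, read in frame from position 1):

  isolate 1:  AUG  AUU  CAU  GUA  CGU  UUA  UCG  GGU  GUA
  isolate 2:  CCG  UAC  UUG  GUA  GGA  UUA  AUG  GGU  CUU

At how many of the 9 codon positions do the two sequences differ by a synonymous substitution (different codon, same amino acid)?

0

Codon 1: AUG Met / CCG Pro — nonsynonymous.
Codon 2: AUU Ile / UAC Tyr — nonsynonymous.
Codon 3: CAU His / UUG Leu — nonsynonymous.
Codon 4: GUA Val / GUA Val — identical.
Codon 5: CGU Arg / GGA Gly — nonsynonymous.
Codon 6: UUA Leu / UUA Leu — identical.
Codon 7: UCG Ser / AUG Met — nonsynonymous.
Codon 8: GGU Gly / GGU Gly — identical.
Codon 9: GUA Val / CUU Leu — nonsynonymous.
Synonymous differences: 0.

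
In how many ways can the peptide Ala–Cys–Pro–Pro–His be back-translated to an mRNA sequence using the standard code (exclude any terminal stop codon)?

256

Ala: 4 codons.
Cys: 2 codons.
Pro: 4 codons.
Pro: 4 codons.
His: 2 codons.
4 × 2 × 4 × 4 × 2 = 256.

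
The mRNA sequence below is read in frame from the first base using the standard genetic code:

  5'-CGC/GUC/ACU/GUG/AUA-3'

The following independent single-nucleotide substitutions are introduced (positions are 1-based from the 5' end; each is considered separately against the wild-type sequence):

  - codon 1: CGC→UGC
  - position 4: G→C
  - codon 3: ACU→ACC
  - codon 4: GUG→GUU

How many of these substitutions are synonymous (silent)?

2

Codon 1: CGC (Arg) → UGC (Cys) — missense.
Codon 2: GUC (Val) → CUC (Leu) — missense.
Codon 3: ACU (Thr) → ACC (Thr) — synonymous.
Codon 4: GUG (Val) → GUU (Val) — synonymous.
Synonymous: 2 of 4.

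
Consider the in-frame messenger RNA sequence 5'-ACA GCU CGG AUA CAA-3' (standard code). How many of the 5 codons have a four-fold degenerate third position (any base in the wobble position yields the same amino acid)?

Codon 1 ACA (Thr): third position 4-fold.
Codon 2 GCU (Ala): third position 4-fold.
Codon 3 CGG (Arg): third position 4-fold.
Codon 4 AUA (Ile): third position 3-fold.
Codon 5 CAA (Gln): third position 2-fold.
Four-fold degenerate third positions: 3.

3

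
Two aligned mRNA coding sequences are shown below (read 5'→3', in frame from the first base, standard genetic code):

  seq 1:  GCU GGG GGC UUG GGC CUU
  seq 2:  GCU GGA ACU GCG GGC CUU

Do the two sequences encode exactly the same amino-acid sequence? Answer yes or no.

Codon 1: GCU Ala / GCU Ala — identical.
Codon 2: GGG Gly / GGA Gly — synonymous.
Codon 3: GGC Gly / ACU Thr — nonsynonymous.
Codon 4: UUG Leu / GCG Ala — nonsynonymous.
Codon 5: GGC Gly / GGC Gly — identical.
Codon 6: CUU Leu / CUU Leu — identical.
Nonsynonymous differences: 2 → different protein.

no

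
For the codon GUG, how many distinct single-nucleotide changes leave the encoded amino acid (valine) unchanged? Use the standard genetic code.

3

Position 1: none → 0 synonymous.
Position 2: none → 0 synonymous.
Position 3: GUU, GUC, GUA → 3 synonymous.
Total: 0 + 0 + 3 = 3.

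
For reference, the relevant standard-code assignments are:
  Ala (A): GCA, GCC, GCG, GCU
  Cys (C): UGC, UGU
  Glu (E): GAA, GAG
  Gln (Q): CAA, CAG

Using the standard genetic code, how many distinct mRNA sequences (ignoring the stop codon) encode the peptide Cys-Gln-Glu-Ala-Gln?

64

Cys: 2 codons.
Gln: 2 codons.
Glu: 2 codons.
Ala: 4 codons.
Gln: 2 codons.
2 × 2 × 2 × 4 × 2 = 64.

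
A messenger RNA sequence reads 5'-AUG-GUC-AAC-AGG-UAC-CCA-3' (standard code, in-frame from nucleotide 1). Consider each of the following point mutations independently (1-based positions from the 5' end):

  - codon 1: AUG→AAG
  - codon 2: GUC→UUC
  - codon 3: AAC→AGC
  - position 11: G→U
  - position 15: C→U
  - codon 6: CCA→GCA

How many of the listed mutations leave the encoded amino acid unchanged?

Codon 1: AUG (Met) → AAG (Lys) — missense.
Codon 2: GUC (Val) → UUC (Phe) — missense.
Codon 3: AAC (Asn) → AGC (Ser) — missense.
Codon 4: AGG (Arg) → AUG (Met) — missense.
Codon 5: UAC (Tyr) → UAU (Tyr) — synonymous.
Codon 6: CCA (Pro) → GCA (Ala) — missense.
Synonymous: 1 of 6.

1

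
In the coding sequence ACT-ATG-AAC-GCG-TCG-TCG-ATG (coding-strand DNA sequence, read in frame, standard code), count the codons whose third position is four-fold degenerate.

Codon 1 ACT (Thr): third position 4-fold.
Codon 2 ATG (Met): third position 1-fold.
Codon 3 AAC (Asn): third position 2-fold.
Codon 4 GCG (Ala): third position 4-fold.
Codon 5 TCG (Ser): third position 4-fold.
Codon 6 TCG (Ser): third position 4-fold.
Codon 7 ATG (Met): third position 1-fold.
Four-fold degenerate third positions: 4.

4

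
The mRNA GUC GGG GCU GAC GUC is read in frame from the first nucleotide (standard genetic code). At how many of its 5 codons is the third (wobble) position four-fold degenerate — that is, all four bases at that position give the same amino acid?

Codon 1 GUC (Val): third position 4-fold.
Codon 2 GGG (Gly): third position 4-fold.
Codon 3 GCU (Ala): third position 4-fold.
Codon 4 GAC (Asp): third position 2-fold.
Codon 5 GUC (Val): third position 4-fold.
Four-fold degenerate third positions: 4.

4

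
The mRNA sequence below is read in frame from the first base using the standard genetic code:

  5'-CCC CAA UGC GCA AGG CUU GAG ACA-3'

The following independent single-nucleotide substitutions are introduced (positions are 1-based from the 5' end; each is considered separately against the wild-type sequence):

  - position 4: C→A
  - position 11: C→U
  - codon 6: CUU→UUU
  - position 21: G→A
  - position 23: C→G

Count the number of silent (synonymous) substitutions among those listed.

Codon 2: CAA (Gln) → AAA (Lys) — missense.
Codon 4: GCA (Ala) → GUA (Val) — missense.
Codon 6: CUU (Leu) → UUU (Phe) — missense.
Codon 7: GAG (Glu) → GAA (Glu) — synonymous.
Codon 8: ACA (Thr) → AGA (Arg) — missense.
Synonymous: 1 of 5.

1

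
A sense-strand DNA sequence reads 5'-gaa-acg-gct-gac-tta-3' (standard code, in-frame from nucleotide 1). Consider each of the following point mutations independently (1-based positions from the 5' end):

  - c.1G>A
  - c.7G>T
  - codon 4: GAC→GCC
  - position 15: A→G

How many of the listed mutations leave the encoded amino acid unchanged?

1

Codon 1: GAA (Glu) → AAA (Lys) — missense.
Codon 3: GCT (Ala) → TCT (Ser) — missense.
Codon 4: GAC (Asp) → GCC (Ala) — missense.
Codon 5: TTA (Leu) → TTG (Leu) — synonymous.
Synonymous: 1 of 4.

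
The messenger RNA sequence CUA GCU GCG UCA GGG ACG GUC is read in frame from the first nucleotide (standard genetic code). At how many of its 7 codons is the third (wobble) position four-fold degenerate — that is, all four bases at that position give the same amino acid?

Codon 1 CUA (Leu): third position 4-fold.
Codon 2 GCU (Ala): third position 4-fold.
Codon 3 GCG (Ala): third position 4-fold.
Codon 4 UCA (Ser): third position 4-fold.
Codon 5 GGG (Gly): third position 4-fold.
Codon 6 ACG (Thr): third position 4-fold.
Codon 7 GUC (Val): third position 4-fold.
Four-fold degenerate third positions: 7.

7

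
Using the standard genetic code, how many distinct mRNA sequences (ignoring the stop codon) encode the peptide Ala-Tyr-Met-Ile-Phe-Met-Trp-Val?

Ala: 4 codons.
Tyr: 2 codons.
Met: 1 codon.
Ile: 3 codons.
Phe: 2 codons.
Met: 1 codon.
Trp: 1 codon.
Val: 4 codons.
4 × 2 × 1 × 3 × 2 × 1 × 1 × 4 = 192.

192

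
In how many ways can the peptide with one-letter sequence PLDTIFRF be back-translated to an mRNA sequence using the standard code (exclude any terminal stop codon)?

Pro: 4 codons.
Leu: 6 codons.
Asp: 2 codons.
Thr: 4 codons.
Ile: 3 codons.
Phe: 2 codons.
Arg: 6 codons.
Phe: 2 codons.
4 × 6 × 2 × 4 × 3 × 2 × 6 × 2 = 13824.

13824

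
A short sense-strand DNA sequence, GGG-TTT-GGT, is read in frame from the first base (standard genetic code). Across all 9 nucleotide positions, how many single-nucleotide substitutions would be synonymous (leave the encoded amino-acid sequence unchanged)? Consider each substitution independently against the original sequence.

7

Codon 1 (GGG, Gly): 3 synonymous substitutions.
Codon 2 (TTT, Phe): 1 synonymous substitution.
Codon 3 (GGT, Gly): 3 synonymous substitutions.
Total: 3 + 1 + 3 = 7.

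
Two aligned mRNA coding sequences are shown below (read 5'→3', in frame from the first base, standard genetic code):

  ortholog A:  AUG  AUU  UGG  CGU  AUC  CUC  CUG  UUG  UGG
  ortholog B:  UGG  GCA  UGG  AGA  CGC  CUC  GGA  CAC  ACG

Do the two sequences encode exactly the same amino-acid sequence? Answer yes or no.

Codon 1: AUG Met / UGG Trp — nonsynonymous.
Codon 2: AUU Ile / GCA Ala — nonsynonymous.
Codon 3: UGG Trp / UGG Trp — identical.
Codon 4: CGU Arg / AGA Arg — synonymous.
Codon 5: AUC Ile / CGC Arg — nonsynonymous.
Codon 6: CUC Leu / CUC Leu — identical.
Codon 7: CUG Leu / GGA Gly — nonsynonymous.
Codon 8: UUG Leu / CAC His — nonsynonymous.
Codon 9: UGG Trp / ACG Thr — nonsynonymous.
Nonsynonymous differences: 6 → different protein.

no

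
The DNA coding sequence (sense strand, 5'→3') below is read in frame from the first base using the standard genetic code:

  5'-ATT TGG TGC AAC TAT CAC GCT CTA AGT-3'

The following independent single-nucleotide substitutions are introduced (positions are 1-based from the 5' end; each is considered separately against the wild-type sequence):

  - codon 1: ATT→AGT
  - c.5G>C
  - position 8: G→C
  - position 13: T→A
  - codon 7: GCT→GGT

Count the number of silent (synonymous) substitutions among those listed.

Codon 1: ATT (Ile) → AGT (Ser) — missense.
Codon 2: TGG (Trp) → TCG (Ser) — missense.
Codon 3: TGC (Cys) → TCC (Ser) — missense.
Codon 5: TAT (Tyr) → AAT (Asn) — missense.
Codon 7: GCT (Ala) → GGT (Gly) — missense.
Synonymous: 0 of 5.

0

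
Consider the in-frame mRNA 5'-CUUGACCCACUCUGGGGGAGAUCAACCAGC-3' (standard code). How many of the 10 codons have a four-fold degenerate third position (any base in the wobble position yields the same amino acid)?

Codon 1 CUU (Leu): third position 4-fold.
Codon 2 GAC (Asp): third position 2-fold.
Codon 3 CCA (Pro): third position 4-fold.
Codon 4 CUC (Leu): third position 4-fold.
Codon 5 UGG (Trp): third position 1-fold.
Codon 6 GGG (Gly): third position 4-fold.
Codon 7 AGA (Arg): third position 2-fold.
Codon 8 UCA (Ser): third position 4-fold.
Codon 9 ACC (Thr): third position 4-fold.
Codon 10 AGC (Ser): third position 2-fold.
Four-fold degenerate third positions: 6.

6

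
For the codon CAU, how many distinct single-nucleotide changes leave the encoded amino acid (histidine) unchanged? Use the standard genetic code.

Position 1: none → 0 synonymous.
Position 2: none → 0 synonymous.
Position 3: CAC → 1 synonymous.
Total: 0 + 0 + 1 = 1.

1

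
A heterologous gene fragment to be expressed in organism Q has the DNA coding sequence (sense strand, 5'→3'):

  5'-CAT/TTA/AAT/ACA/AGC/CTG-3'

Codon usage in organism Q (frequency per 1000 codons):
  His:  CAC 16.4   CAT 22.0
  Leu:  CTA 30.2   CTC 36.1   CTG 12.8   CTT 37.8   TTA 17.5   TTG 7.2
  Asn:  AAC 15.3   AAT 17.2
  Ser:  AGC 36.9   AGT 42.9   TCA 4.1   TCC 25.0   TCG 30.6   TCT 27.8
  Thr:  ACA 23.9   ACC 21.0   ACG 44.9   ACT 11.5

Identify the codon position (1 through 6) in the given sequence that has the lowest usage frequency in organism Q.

6

Codon 1 CAT (His): 22.0 per 1000.
Codon 2 TTA (Leu): 17.5 per 1000.
Codon 3 AAT (Asn): 17.2 per 1000.
Codon 4 ACA (Thr): 23.9 per 1000.
Codon 5 AGC (Ser): 36.9 per 1000.
Codon 6 CTG (Leu): 12.8 per 1000.
Lowest frequency is 12.8 at codon 6.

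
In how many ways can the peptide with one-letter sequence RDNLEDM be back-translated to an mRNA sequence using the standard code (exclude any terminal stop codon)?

Arg: 6 codons.
Asp: 2 codons.
Asn: 2 codons.
Leu: 6 codons.
Glu: 2 codons.
Asp: 2 codons.
Met: 1 codon.
6 × 2 × 2 × 6 × 2 × 2 × 1 = 576.

576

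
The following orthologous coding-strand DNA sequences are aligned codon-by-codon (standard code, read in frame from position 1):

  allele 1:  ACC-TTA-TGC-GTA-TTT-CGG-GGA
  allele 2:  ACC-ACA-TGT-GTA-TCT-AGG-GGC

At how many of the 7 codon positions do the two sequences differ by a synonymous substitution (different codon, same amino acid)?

Codon 1: ACC Thr / ACC Thr — identical.
Codon 2: TTA Leu / ACA Thr — nonsynonymous.
Codon 3: TGC Cys / TGT Cys — synonymous.
Codon 4: GTA Val / GTA Val — identical.
Codon 5: TTT Phe / TCT Ser — nonsynonymous.
Codon 6: CGG Arg / AGG Arg — synonymous.
Codon 7: GGA Gly / GGC Gly — synonymous.
Synonymous differences: 3.

3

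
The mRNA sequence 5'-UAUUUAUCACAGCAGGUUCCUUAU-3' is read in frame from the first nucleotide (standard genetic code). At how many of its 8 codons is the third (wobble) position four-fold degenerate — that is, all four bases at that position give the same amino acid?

Codon 1 UAU (Tyr): third position 2-fold.
Codon 2 UUA (Leu): third position 2-fold.
Codon 3 UCA (Ser): third position 4-fold.
Codon 4 CAG (Gln): third position 2-fold.
Codon 5 CAG (Gln): third position 2-fold.
Codon 6 GUU (Val): third position 4-fold.
Codon 7 CCU (Pro): third position 4-fold.
Codon 8 UAU (Tyr): third position 2-fold.
Four-fold degenerate third positions: 3.

3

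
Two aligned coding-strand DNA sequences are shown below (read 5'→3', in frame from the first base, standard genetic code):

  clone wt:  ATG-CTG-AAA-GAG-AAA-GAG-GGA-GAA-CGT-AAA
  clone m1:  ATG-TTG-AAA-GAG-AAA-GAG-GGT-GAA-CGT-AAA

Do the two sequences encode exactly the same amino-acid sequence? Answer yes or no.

yes

Codon 1: ATG Met / ATG Met — identical.
Codon 2: CTG Leu / TTG Leu — synonymous.
Codon 3: AAA Lys / AAA Lys — identical.
Codon 4: GAG Glu / GAG Glu — identical.
Codon 5: AAA Lys / AAA Lys — identical.
Codon 6: GAG Glu / GAG Glu — identical.
Codon 7: GGA Gly / GGT Gly — synonymous.
Codon 8: GAA Glu / GAA Glu — identical.
Codon 9: CGT Arg / CGT Arg — identical.
Codon 10: AAA Lys / AAA Lys — identical.
Nonsynonymous differences: 0 → same protein.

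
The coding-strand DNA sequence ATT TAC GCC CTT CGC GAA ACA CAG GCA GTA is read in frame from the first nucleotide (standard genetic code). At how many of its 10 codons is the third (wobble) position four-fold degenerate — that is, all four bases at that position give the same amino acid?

6

Codon 1 ATT (Ile): third position 3-fold.
Codon 2 TAC (Tyr): third position 2-fold.
Codon 3 GCC (Ala): third position 4-fold.
Codon 4 CTT (Leu): third position 4-fold.
Codon 5 CGC (Arg): third position 4-fold.
Codon 6 GAA (Glu): third position 2-fold.
Codon 7 ACA (Thr): third position 4-fold.
Codon 8 CAG (Gln): third position 2-fold.
Codon 9 GCA (Ala): third position 4-fold.
Codon 10 GTA (Val): third position 4-fold.
Four-fold degenerate third positions: 6.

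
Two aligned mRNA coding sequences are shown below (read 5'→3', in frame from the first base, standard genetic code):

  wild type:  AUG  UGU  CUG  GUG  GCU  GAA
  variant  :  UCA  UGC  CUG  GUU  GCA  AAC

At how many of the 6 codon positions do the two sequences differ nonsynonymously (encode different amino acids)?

Codon 1: AUG Met / UCA Ser — nonsynonymous.
Codon 2: UGU Cys / UGC Cys — synonymous.
Codon 3: CUG Leu / CUG Leu — identical.
Codon 4: GUG Val / GUU Val — synonymous.
Codon 5: GCU Ala / GCA Ala — synonymous.
Codon 6: GAA Glu / AAC Asn — nonsynonymous.
Nonsynonymous differences: 2.

2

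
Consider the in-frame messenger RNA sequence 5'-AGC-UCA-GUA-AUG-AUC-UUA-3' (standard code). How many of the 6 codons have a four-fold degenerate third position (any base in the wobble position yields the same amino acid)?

2

Codon 1 AGC (Ser): third position 2-fold.
Codon 2 UCA (Ser): third position 4-fold.
Codon 3 GUA (Val): third position 4-fold.
Codon 4 AUG (Met): third position 1-fold.
Codon 5 AUC (Ile): third position 3-fold.
Codon 6 UUA (Leu): third position 2-fold.
Four-fold degenerate third positions: 2.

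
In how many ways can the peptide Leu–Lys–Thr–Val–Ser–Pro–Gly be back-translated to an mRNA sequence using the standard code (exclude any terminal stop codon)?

18432

Leu: 6 codons.
Lys: 2 codons.
Thr: 4 codons.
Val: 4 codons.
Ser: 6 codons.
Pro: 4 codons.
Gly: 4 codons.
6 × 2 × 4 × 4 × 6 × 4 × 4 = 18432.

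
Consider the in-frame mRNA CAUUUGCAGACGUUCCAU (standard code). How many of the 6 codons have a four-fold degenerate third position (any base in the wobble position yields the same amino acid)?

1

Codon 1 CAU (His): third position 2-fold.
Codon 2 UUG (Leu): third position 2-fold.
Codon 3 CAG (Gln): third position 2-fold.
Codon 4 ACG (Thr): third position 4-fold.
Codon 5 UUC (Phe): third position 2-fold.
Codon 6 CAU (His): third position 2-fold.
Four-fold degenerate third positions: 1.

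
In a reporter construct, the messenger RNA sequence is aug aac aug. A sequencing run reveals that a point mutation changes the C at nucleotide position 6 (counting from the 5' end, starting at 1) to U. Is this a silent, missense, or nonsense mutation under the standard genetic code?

silent

Position 6 falls in codon 2: AAC → Asn.
After the substitution the codon is AAU → Asn.
Both encode Asn, so the change is synonymous.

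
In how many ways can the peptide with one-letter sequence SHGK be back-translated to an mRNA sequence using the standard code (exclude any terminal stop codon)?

Ser: 6 codons.
His: 2 codons.
Gly: 4 codons.
Lys: 2 codons.
6 × 2 × 4 × 2 = 96.

96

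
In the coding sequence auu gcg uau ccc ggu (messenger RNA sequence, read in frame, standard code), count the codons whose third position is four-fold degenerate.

Codon 1 AUU (Ile): third position 3-fold.
Codon 2 GCG (Ala): third position 4-fold.
Codon 3 UAU (Tyr): third position 2-fold.
Codon 4 CCC (Pro): third position 4-fold.
Codon 5 GGU (Gly): third position 4-fold.
Four-fold degenerate third positions: 3.

3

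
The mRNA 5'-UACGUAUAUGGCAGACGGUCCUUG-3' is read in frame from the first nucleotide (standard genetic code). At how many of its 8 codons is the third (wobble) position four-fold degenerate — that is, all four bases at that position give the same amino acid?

Codon 1 UAC (Tyr): third position 2-fold.
Codon 2 GUA (Val): third position 4-fold.
Codon 3 UAU (Tyr): third position 2-fold.
Codon 4 GGC (Gly): third position 4-fold.
Codon 5 AGA (Arg): third position 2-fold.
Codon 6 CGG (Arg): third position 4-fold.
Codon 7 UCC (Ser): third position 4-fold.
Codon 8 UUG (Leu): third position 2-fold.
Four-fold degenerate third positions: 4.

4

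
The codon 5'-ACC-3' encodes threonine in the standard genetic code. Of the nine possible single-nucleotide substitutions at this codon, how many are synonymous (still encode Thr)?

3

Position 1: none → 0 synonymous.
Position 2: none → 0 synonymous.
Position 3: ACT, ACA, ACG → 3 synonymous.
Total: 0 + 0 + 3 = 3.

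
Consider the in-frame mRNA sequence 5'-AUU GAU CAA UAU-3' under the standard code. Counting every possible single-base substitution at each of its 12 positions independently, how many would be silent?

5

Codon 1 (AUU, Ile): 2 synonymous substitutions.
Codon 2 (GAU, Asp): 1 synonymous substitution.
Codon 3 (CAA, Gln): 1 synonymous substitution.
Codon 4 (UAU, Tyr): 1 synonymous substitution.
Total: 2 + 1 + 1 + 1 = 5.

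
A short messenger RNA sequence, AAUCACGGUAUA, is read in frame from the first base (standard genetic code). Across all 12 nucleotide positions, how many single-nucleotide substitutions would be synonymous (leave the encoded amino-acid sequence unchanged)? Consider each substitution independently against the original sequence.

Codon 1 (AAU, Asn): 1 synonymous substitution.
Codon 2 (CAC, His): 1 synonymous substitution.
Codon 3 (GGU, Gly): 3 synonymous substitutions.
Codon 4 (AUA, Ile): 2 synonymous substitutions.
Total: 1 + 1 + 3 + 2 = 7.

7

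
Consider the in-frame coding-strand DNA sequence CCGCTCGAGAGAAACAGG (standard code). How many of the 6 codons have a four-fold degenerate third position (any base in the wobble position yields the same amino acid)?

Codon 1 CCG (Pro): third position 4-fold.
Codon 2 CTC (Leu): third position 4-fold.
Codon 3 GAG (Glu): third position 2-fold.
Codon 4 AGA (Arg): third position 2-fold.
Codon 5 AAC (Asn): third position 2-fold.
Codon 6 AGG (Arg): third position 2-fold.
Four-fold degenerate third positions: 2.

2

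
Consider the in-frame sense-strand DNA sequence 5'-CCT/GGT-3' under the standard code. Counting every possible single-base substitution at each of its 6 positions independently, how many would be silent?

Codon 1 (CCT, Pro): 3 synonymous substitutions.
Codon 2 (GGT, Gly): 3 synonymous substitutions.
Total: 3 + 3 = 6.

6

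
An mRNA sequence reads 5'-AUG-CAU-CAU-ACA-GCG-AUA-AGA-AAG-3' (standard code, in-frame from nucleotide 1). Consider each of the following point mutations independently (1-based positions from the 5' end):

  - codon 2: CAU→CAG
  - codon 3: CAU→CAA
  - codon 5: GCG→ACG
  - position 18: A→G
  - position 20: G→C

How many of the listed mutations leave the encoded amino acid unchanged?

0

Codon 2: CAU (His) → CAG (Gln) — missense.
Codon 3: CAU (His) → CAA (Gln) — missense.
Codon 5: GCG (Ala) → ACG (Thr) — missense.
Codon 6: AUA (Ile) → AUG (Met) — missense.
Codon 7: AGA (Arg) → ACA (Thr) — missense.
Synonymous: 0 of 5.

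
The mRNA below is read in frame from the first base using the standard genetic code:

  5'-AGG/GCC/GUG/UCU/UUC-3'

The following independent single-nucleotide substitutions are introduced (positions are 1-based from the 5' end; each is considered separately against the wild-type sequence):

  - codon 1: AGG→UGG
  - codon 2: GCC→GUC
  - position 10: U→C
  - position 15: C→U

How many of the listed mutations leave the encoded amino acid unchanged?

Codon 1: AGG (Arg) → UGG (Trp) — missense.
Codon 2: GCC (Ala) → GUC (Val) — missense.
Codon 4: UCU (Ser) → CCU (Pro) — missense.
Codon 5: UUC (Phe) → UUU (Phe) — synonymous.
Synonymous: 1 of 4.

1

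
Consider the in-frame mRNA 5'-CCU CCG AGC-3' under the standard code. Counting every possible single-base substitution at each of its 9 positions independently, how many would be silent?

7

Codon 1 (CCU, Pro): 3 synonymous substitutions.
Codon 2 (CCG, Pro): 3 synonymous substitutions.
Codon 3 (AGC, Ser): 1 synonymous substitution.
Total: 3 + 3 + 1 = 7.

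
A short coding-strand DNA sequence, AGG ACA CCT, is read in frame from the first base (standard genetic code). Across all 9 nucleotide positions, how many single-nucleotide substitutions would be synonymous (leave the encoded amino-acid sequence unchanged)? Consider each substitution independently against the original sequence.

8

Codon 1 (AGG, Arg): 2 synonymous substitutions.
Codon 2 (ACA, Thr): 3 synonymous substitutions.
Codon 3 (CCT, Pro): 3 synonymous substitutions.
Total: 2 + 3 + 3 = 8.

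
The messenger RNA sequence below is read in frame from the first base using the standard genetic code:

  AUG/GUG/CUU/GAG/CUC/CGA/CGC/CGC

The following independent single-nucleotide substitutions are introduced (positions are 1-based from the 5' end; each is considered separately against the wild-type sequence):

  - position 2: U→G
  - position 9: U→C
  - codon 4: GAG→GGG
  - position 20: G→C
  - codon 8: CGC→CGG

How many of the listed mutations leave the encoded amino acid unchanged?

Codon 1: AUG (Met) → AGG (Arg) — missense.
Codon 3: CUU (Leu) → CUC (Leu) — synonymous.
Codon 4: GAG (Glu) → GGG (Gly) — missense.
Codon 7: CGC (Arg) → CCC (Pro) — missense.
Codon 8: CGC (Arg) → CGG (Arg) — synonymous.
Synonymous: 2 of 5.

2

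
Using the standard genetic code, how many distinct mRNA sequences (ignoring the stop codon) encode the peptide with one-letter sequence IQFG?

Ile: 3 codons.
Gln: 2 codons.
Phe: 2 codons.
Gly: 4 codons.
3 × 2 × 2 × 4 = 48.

48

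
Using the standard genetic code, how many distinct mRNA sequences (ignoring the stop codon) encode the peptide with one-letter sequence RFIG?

144

Arg: 6 codons.
Phe: 2 codons.
Ile: 3 codons.
Gly: 4 codons.
6 × 2 × 3 × 4 = 144.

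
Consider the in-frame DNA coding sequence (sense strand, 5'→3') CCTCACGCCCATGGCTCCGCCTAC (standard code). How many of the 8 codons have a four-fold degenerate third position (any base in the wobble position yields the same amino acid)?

5

Codon 1 CCT (Pro): third position 4-fold.
Codon 2 CAC (His): third position 2-fold.
Codon 3 GCC (Ala): third position 4-fold.
Codon 4 CAT (His): third position 2-fold.
Codon 5 GGC (Gly): third position 4-fold.
Codon 6 TCC (Ser): third position 4-fold.
Codon 7 GCC (Ala): third position 4-fold.
Codon 8 TAC (Tyr): third position 2-fold.
Four-fold degenerate third positions: 5.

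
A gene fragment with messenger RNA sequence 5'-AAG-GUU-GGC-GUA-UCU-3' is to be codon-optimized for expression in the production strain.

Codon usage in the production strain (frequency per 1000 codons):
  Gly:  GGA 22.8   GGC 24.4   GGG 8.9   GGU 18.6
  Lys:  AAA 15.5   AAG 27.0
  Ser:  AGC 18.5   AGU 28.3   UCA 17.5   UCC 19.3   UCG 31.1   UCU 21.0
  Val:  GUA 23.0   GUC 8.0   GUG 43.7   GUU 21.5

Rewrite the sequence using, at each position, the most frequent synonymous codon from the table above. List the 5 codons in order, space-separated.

Codon 1 (Lys): best is AAG at 27.0.
Codon 2 (Val): best is GUG at 43.7.
Codon 3 (Gly): best is GGC at 24.4.
Codon 4 (Val): best is GUG at 43.7.
Codon 5 (Ser): best is UCG at 31.1.

AAG GUG GGC GUG UCG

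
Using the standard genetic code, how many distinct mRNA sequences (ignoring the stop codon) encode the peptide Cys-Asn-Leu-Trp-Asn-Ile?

Cys: 2 codons.
Asn: 2 codons.
Leu: 6 codons.
Trp: 1 codon.
Asn: 2 codons.
Ile: 3 codons.
2 × 2 × 6 × 1 × 2 × 3 = 144.

144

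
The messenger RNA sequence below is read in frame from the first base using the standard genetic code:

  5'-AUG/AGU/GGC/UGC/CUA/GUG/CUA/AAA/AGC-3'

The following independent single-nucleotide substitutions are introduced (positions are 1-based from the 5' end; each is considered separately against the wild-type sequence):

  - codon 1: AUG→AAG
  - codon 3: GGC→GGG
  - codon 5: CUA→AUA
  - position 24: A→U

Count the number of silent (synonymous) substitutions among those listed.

Codon 1: AUG (Met) → AAG (Lys) — missense.
Codon 3: GGC (Gly) → GGG (Gly) — synonymous.
Codon 5: CUA (Leu) → AUA (Ile) — missense.
Codon 8: AAA (Lys) → AAU (Asn) — missense.
Synonymous: 1 of 4.

1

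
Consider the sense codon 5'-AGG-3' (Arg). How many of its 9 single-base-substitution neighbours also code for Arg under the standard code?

Position 1: CGG → 1 synonymous.
Position 2: none → 0 synonymous.
Position 3: AGA → 1 synonymous.
Total: 1 + 0 + 1 = 2.

2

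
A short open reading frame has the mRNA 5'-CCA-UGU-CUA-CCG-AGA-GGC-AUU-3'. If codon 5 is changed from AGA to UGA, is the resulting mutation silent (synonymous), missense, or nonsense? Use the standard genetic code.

Position 13 falls in codon 5: AGA → Arg.
After the substitution the codon is UGA → Stop.
The new codon is a stop codon, so this is a nonsense mutation.

nonsense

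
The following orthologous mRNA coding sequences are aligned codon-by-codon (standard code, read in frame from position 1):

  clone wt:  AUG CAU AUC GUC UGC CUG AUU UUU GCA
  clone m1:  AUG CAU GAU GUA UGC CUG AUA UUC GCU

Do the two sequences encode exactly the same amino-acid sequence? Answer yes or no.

no

Codon 1: AUG Met / AUG Met — identical.
Codon 2: CAU His / CAU His — identical.
Codon 3: AUC Ile / GAU Asp — nonsynonymous.
Codon 4: GUC Val / GUA Val — synonymous.
Codon 5: UGC Cys / UGC Cys — identical.
Codon 6: CUG Leu / CUG Leu — identical.
Codon 7: AUU Ile / AUA Ile — synonymous.
Codon 8: UUU Phe / UUC Phe — synonymous.
Codon 9: GCA Ala / GCU Ala — synonymous.
Nonsynonymous differences: 1 → different protein.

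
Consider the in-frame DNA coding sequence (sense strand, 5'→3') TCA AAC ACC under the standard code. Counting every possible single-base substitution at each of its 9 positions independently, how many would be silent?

Codon 1 (TCA, Ser): 3 synonymous substitutions.
Codon 2 (AAC, Asn): 1 synonymous substitution.
Codon 3 (ACC, Thr): 3 synonymous substitutions.
Total: 3 + 1 + 3 = 7.

7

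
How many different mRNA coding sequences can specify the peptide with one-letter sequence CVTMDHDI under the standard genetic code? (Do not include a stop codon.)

768

Cys: 2 codons.
Val: 4 codons.
Thr: 4 codons.
Met: 1 codon.
Asp: 2 codons.
His: 2 codons.
Asp: 2 codons.
Ile: 3 codons.
2 × 4 × 4 × 1 × 2 × 2 × 2 × 3 = 768.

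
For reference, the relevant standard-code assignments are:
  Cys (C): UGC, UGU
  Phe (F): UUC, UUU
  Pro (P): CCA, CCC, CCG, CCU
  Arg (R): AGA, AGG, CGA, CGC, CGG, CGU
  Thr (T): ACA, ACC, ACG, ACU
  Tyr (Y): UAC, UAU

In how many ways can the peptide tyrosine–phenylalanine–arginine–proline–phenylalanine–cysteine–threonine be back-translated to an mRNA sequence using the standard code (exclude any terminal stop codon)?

Tyr: 2 codons.
Phe: 2 codons.
Arg: 6 codons.
Pro: 4 codons.
Phe: 2 codons.
Cys: 2 codons.
Thr: 4 codons.
2 × 2 × 6 × 4 × 2 × 2 × 4 = 1536.

1536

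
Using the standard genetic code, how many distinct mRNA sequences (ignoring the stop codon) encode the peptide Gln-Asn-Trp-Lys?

8

Gln: 2 codons.
Asn: 2 codons.
Trp: 1 codon.
Lys: 2 codons.
2 × 2 × 1 × 2 = 8.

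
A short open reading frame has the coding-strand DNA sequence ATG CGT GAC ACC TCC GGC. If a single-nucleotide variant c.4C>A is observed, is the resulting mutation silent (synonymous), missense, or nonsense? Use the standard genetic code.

missense

Position 4 falls in codon 2: CGT → Arg.
After the substitution the codon is AGT → Ser.
Arg ≠ Ser, so this is a missense mutation.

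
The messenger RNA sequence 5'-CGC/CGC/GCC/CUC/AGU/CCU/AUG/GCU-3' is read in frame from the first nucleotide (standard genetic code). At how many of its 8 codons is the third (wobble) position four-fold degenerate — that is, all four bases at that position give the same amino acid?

Codon 1 CGC (Arg): third position 4-fold.
Codon 2 CGC (Arg): third position 4-fold.
Codon 3 GCC (Ala): third position 4-fold.
Codon 4 CUC (Leu): third position 4-fold.
Codon 5 AGU (Ser): third position 2-fold.
Codon 6 CCU (Pro): third position 4-fold.
Codon 7 AUG (Met): third position 1-fold.
Codon 8 GCU (Ala): third position 4-fold.
Four-fold degenerate third positions: 6.

6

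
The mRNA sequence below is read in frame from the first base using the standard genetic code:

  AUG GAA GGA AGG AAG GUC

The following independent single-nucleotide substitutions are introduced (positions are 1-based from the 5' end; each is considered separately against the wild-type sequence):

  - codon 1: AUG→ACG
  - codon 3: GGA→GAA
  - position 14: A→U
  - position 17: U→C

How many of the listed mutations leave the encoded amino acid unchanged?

0

Codon 1: AUG (Met) → ACG (Thr) — missense.
Codon 3: GGA (Gly) → GAA (Glu) — missense.
Codon 5: AAG (Lys) → AUG (Met) — missense.
Codon 6: GUC (Val) → GCC (Ala) — missense.
Synonymous: 0 of 4.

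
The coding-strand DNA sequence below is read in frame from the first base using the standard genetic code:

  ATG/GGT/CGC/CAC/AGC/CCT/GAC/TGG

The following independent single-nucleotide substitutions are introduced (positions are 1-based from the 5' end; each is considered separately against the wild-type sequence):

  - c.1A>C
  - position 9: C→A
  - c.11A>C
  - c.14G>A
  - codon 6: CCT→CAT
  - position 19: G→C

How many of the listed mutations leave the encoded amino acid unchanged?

Codon 1: ATG (Met) → CTG (Leu) — missense.
Codon 3: CGC (Arg) → CGA (Arg) — synonymous.
Codon 4: CAC (His) → CCC (Pro) — missense.
Codon 5: AGC (Ser) → AAC (Asn) — missense.
Codon 6: CCT (Pro) → CAT (His) — missense.
Codon 7: GAC (Asp) → CAC (His) — missense.
Synonymous: 1 of 6.

1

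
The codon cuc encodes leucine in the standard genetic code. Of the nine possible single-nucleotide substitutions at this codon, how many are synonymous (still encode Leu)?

Position 1: none → 0 synonymous.
Position 2: none → 0 synonymous.
Position 3: CUU, CUA, CUG → 3 synonymous.
Total: 0 + 0 + 3 = 3.

3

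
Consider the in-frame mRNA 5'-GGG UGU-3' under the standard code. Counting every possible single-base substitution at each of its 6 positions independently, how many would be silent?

4

Codon 1 (GGG, Gly): 3 synonymous substitutions.
Codon 2 (UGU, Cys): 1 synonymous substitution.
Total: 3 + 1 = 4.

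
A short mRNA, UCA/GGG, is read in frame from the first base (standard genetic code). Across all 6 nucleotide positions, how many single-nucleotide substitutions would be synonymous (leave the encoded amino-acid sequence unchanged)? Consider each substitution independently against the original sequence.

6

Codon 1 (UCA, Ser): 3 synonymous substitutions.
Codon 2 (GGG, Gly): 3 synonymous substitutions.
Total: 3 + 3 = 6.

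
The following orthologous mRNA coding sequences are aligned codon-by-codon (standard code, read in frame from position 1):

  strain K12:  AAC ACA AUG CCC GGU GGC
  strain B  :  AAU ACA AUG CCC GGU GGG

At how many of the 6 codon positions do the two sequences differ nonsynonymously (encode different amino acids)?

Codon 1: AAC Asn / AAU Asn — synonymous.
Codon 2: ACA Thr / ACA Thr — identical.
Codon 3: AUG Met / AUG Met — identical.
Codon 4: CCC Pro / CCC Pro — identical.
Codon 5: GGU Gly / GGU Gly — identical.
Codon 6: GGC Gly / GGG Gly — synonymous.
Nonsynonymous differences: 0.

0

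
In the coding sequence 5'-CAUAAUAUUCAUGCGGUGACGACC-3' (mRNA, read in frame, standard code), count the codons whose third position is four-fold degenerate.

Codon 1 CAU (His): third position 2-fold.
Codon 2 AAU (Asn): third position 2-fold.
Codon 3 AUU (Ile): third position 3-fold.
Codon 4 CAU (His): third position 2-fold.
Codon 5 GCG (Ala): third position 4-fold.
Codon 6 GUG (Val): third position 4-fold.
Codon 7 ACG (Thr): third position 4-fold.
Codon 8 ACC (Thr): third position 4-fold.
Four-fold degenerate third positions: 4.

4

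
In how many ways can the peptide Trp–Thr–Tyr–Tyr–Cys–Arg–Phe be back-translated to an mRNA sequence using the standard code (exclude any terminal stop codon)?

Trp: 1 codon.
Thr: 4 codons.
Tyr: 2 codons.
Tyr: 2 codons.
Cys: 2 codons.
Arg: 6 codons.
Phe: 2 codons.
1 × 4 × 2 × 2 × 2 × 6 × 2 = 384.

384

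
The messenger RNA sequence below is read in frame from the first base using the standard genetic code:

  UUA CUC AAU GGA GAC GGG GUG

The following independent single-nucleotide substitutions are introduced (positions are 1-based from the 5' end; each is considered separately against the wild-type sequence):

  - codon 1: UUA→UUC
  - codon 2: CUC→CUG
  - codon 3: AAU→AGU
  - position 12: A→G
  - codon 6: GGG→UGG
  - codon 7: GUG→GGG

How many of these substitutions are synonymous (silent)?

2

Codon 1: UUA (Leu) → UUC (Phe) — missense.
Codon 2: CUC (Leu) → CUG (Leu) — synonymous.
Codon 3: AAU (Asn) → AGU (Ser) — missense.
Codon 4: GGA (Gly) → GGG (Gly) — synonymous.
Codon 6: GGG (Gly) → UGG (Trp) — missense.
Codon 7: GUG (Val) → GGG (Gly) — missense.
Synonymous: 2 of 6.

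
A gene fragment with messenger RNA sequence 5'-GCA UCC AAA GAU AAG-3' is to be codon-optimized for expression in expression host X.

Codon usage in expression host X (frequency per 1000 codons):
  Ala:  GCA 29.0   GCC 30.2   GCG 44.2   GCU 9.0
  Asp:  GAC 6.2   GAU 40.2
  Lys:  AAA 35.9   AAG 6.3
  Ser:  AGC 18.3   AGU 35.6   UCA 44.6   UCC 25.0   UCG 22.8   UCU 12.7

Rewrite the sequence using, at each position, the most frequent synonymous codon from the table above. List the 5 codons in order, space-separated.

GCG UCA AAA GAU AAA

Codon 1 (Ala): best is GCG at 44.2.
Codon 2 (Ser): best is UCA at 44.6.
Codon 3 (Lys): best is AAA at 35.9.
Codon 4 (Asp): best is GAU at 40.2.
Codon 5 (Lys): best is AAA at 35.9.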